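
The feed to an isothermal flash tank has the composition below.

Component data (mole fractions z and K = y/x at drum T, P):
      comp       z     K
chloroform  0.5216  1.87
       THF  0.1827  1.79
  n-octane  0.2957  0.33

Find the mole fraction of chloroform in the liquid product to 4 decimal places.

Let β = V/F and solve Σ zᵢ(Kᵢ−1)/(1+β(Kᵢ−1)) = 0.
g(0) = ΣzᵢKᵢ − 1 = 0.4000 and g(1) = 1 − Σzᵢ/Kᵢ = -0.2771, so a root lies in (0, 1).
Iterate (Newton) starting at β = 0.5:
  β = 0.5000: g = 0.12177, g' = -0.5505 → β = 0.7212
  β = 0.7212: g = -0.01258, g' = -0.6924 → β = 0.7030
  β = 0.7030: g = -0.00017, g' = -0.6735 → β = 0.7028
Converged at β = 0.7028.
Compositions from xᵢ = zᵢ/(1+β(Kᵢ−1)), yᵢ = Kᵢxᵢ:
  chloroform: x = 0.3237, y = 0.6053
  THF: x = 0.1175, y = 0.2103
  n-octane: x = 0.5588, y = 0.1844

x_chloroform = 0.3237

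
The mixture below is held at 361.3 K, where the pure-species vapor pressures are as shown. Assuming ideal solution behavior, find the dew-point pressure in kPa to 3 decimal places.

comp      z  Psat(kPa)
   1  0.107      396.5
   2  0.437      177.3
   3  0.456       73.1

At the dew point ψ → 1, so Σzᵢ/Kᵢ = 1 with Kᵢ = Pᵢˢᵃᵗ/P ⇒ 1/P = Σzᵢ/Pᵢˢᵃᵗ.
1/P = 0.107/396.5 + 0.437/177.3 + 0.456/73.1 = 0.008973 ⇒ P = 111.450 kPa

Pdew = 111.450 kPa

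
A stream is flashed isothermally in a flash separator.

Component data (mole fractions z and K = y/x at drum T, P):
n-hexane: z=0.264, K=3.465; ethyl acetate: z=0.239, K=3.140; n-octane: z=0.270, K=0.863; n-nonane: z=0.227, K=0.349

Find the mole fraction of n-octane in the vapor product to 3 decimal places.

Rachford–Rice: g(ψ) = Σ zᵢ(Kᵢ−1)/(1+ψ(Kᵢ−1)) = 0.
Check two-phase: ΣzᵢKᵢ = 1.977 > 1 and Σzᵢ/Kᵢ = 1.116 > 1, so g(0) = 0.977 > 0 and g(1) = -0.116 < 0.
Newton iteration, ψ⁰ = 0.5:
  ψ = 0.500: g = 0.2798, g' = -0.795 → ψ = 0.852
  ψ = 0.852: g = 0.0173, g' = -0.796 → ψ = 0.874
Converged at ψ = 0.874.
Compositions from xᵢ = zᵢ/(1+ψ(Kᵢ−1)), yᵢ = Kᵢxᵢ:
  n-hexane: x = 0.084, y = 0.290
  ethyl acetate: x = 0.083, y = 0.262
  n-octane: x = 0.307, y = 0.265
  n-nonane: x = 0.526, y = 0.184

y_n-octane = 0.265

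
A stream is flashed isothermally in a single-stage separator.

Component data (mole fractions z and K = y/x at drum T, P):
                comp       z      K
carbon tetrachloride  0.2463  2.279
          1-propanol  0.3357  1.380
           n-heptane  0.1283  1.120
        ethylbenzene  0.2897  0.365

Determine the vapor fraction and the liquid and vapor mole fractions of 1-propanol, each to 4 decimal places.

ψ = 0.5985, x_1-propanol = 0.2735, y_1-propanol = 0.3774

Rachford–Rice: g(ψ) = Σ zᵢ(Kᵢ−1)/(1+ψ(Kᵢ−1)) = 0.
Check two-phase: ΣzᵢKᵢ = 1.2740 > 1 and Σzᵢ/Kᵢ = 1.2596 > 1, so g(0) = 0.2740 > 0 and g(1) = -0.2596 < 0.
Newton iteration, ψ⁰ = 0.54:
  ψ = 0.5400: g = 0.02668, g' = -0.4465 → ψ = 0.5997
  ψ = 0.5997: g = -0.00059, g' = -0.4675 → ψ = 0.5985
Converged at ψ = 0.5985.
Compositions from xᵢ = zᵢ/(1+ψ(Kᵢ−1)), yᵢ = Kᵢxᵢ:
  carbon tetrachloride: x = 0.1395, y = 0.3179
  1-propanol: x = 0.2735, y = 0.3774
  n-heptane: x = 0.1197, y = 0.1341
  ethylbenzene: x = 0.4673, y = 0.1706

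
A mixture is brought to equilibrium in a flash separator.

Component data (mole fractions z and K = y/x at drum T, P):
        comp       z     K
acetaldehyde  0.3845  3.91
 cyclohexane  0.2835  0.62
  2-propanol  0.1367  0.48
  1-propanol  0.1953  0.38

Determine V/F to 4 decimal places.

Material balance + equilibrium reduce to Σ zᵢ(Kᵢ−1)/(1+V/F(Kᵢ−1)) = 0.
Check two-phase: ΣzᵢKᵢ = 1.8190 > 1 and Σzᵢ/Kᵢ = 1.3543 > 1, so g(0) = 0.8190 > 0 and g(1) = -0.3543 < 0.
Iterate (Newton) starting at V/F = 0.6:
  V/F = 0.6000: g = -0.02821, g' = -0.7689 → V/F = 0.5633
  V/F = 0.5633: g = 0.00027, g' = -0.7849 → V/F = 0.5637
Converged at V/F = 0.5637.

V/F = 0.5637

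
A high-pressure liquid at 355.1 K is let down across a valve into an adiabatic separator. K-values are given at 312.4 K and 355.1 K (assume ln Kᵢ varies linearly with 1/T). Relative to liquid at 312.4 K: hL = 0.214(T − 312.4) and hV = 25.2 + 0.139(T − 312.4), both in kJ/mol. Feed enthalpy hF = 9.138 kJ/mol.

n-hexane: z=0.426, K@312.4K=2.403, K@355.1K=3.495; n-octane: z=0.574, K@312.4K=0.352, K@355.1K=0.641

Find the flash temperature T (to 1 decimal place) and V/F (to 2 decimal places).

Adiabatic flash: solve Rachford–Rice at each trial T, then check hF = ψ·hV(T) + (1−ψ)·hL(T).
  T = 312.4 K: K = (2.403, 0.352), RR gives ψ = 0.248, H_out = 6.257 kJ/mol
  T = 355.1 K: K = (3.495, 0.641), RR gives ψ = 0.957, H_out = 30.180 kJ/mol
  T = 333.8 K: K = (2.934, 0.485), RR gives ψ = 0.530, H_out = 17.078 kJ/mol
  T = 323.1 K: K = (2.664, 0.415), RR gives ψ = 0.384, H_out = 11.646 kJ/mol
  T = 317.8 K: K = (2.534, 0.383), RR gives ψ = 0.316, H_out = 8.998 kJ/mol
  T = 320.5 K: K = (2.600, 0.399), RR gives ψ = 0.350, H_out = 10.349 kJ/mol
  T = 319.1 K: K = (2.565, 0.391), RR gives ψ = 0.333, H_out = 9.649 kJ/mol
Linear interpolation between T = 317.8 (H_out = 8.998) and T = 319.1 (H_out = 9.649) on hF = 9.138 gives T ≈ 318.1 K, at which ψ = 0.32.

T = 318.1 K, V/F = 0.32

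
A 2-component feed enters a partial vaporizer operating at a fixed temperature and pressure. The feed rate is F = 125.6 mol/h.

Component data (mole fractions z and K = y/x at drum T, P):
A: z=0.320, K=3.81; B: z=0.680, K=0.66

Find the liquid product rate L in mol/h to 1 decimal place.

L = 37.8 mol/h

Binary case is linear: z₁(K₁−1)(1+V/F(K₂−1)) + z₂(K₂−1)(1+V/F(K₁−1)) = 0
⇒ V/F = [z₁(K₁−1)+z₂(K₂−1)] / [−(K₁−1)(K₂−1)] = 0.6680/0.9554 = 0.699
Then V = V/F·F = 0.6992·125.6 = 87.8 mol/h and L = F − V = 37.8 mol/h.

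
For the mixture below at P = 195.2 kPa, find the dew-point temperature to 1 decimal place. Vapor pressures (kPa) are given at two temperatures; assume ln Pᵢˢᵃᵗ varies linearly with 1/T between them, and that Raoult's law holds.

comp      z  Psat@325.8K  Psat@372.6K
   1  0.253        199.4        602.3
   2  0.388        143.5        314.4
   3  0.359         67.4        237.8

Dew-point temperature: Σzᵢ·P/Pᵢˢᵃᵗ(T) = 1. Interpolate ln Pᵢˢᵃᵗ = aᵢ + bᵢ/T.
  T = 325.8 K: ΣzᵢP/Pᵢˢᵃᵗ = 1.8152
  T = 372.6 K: ΣzᵢP/Pᵢˢᵃᵗ = 0.6176
  T = 349.2 K: ΣzᵢP/Pᵢˢᵃᵗ = 1.0153
  T = 360.9 K: ΣzᵢP/Pᵢˢᵃᵗ = 0.7845
  T = 355.0 K: ΣzᵢP/Pᵢˢᵃᵗ = 0.8912
  T = 352.1 K: ΣzᵢP/Pᵢˢᵃᵗ = 0.9506
Interpolating between 349.2 K and 352.1 K gives T ≈ 349.9 K.

T = 349.9 K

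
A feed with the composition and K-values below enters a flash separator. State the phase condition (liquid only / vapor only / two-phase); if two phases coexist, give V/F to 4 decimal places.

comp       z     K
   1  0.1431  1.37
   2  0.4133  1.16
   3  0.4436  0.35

ΣzᵢKᵢ = 0.8307; Σzᵢ/Kᵢ = 1.7282.
Since ΣzᵢKᵢ < 1 the mixture is below its bubble point — single liquid phase.

liquid only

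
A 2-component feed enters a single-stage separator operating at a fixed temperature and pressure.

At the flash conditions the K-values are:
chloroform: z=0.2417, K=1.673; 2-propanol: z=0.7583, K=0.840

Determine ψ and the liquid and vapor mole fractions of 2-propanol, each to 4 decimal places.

ψ = 0.3839, x_2-propanol = 0.8079, y_2-propanol = 0.6787

Material balance + equilibrium reduce to Σ zᵢ(Kᵢ−1)/(1+ψ(Kᵢ−1)) = 0.
g(0) = ΣzᵢKᵢ − 1 = 0.0413 and g(1) = 1 − Σzᵢ/Kᵢ = -0.0472, so a root lies in (0, 1).
Newton–Raphson from ψ = 0.41:
  ψ = 0.4100: g = -0.00236, g' = -0.0895 → ψ = 0.3836
  ψ = 0.3836: g = 0.00002, g' = -0.0912 → ψ = 0.3839
Converged at ψ = 0.3839.
Compositions from xᵢ = zᵢ/(1+ψ(Kᵢ−1)), yᵢ = Kᵢxᵢ:
  chloroform: x = 0.1921, y = 0.3213
  2-propanol: x = 0.8079, y = 0.6787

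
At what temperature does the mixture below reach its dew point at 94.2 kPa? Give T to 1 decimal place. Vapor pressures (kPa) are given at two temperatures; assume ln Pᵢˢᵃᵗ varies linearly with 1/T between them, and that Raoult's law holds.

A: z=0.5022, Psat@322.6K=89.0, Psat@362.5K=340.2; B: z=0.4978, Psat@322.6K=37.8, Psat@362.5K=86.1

Dew-point temperature: Σzᵢ·P/Pᵢˢᵃᵗ(T) = 1. Interpolate ln Pᵢˢᵃᵗ = aᵢ + bᵢ/T.
  T = 322.6 K: ΣzᵢP/Pᵢˢᵃᵗ = 1.7721
  T = 362.5 K: ΣzᵢP/Pᵢˢᵃᵗ = 0.6837
  T = 342.6 K: ΣzᵢP/Pᵢˢᵃᵗ = 1.0627
  T = 352.6 K: ΣzᵢP/Pᵢˢᵃᵗ = 0.8451
  T = 347.6 K: ΣzᵢP/Pᵢˢᵃᵗ = 0.9458
  T = 345.1 K: ΣzᵢP/Pᵢˢᵃᵗ = 1.0020
Interpolating between 345.1 K and 347.6 K gives T ≈ 345.2 K.

T = 345.2 K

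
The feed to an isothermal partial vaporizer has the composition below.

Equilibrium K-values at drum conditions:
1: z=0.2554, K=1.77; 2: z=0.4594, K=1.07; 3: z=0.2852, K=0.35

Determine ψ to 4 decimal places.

Material balance + equilibrium reduce to Σ zᵢ(Kᵢ−1)/(1+ψ(Kᵢ−1)) = 0.
Feasibility: ΣzᵢKᵢ = 1.0434, Σzᵢ/Kᵢ = 1.3885 — both > 1, two phases present.
Iterate (Newton) starting at ψ = 0.32:
  ψ = 0.3200: g = -0.04483, g' = -0.2917 → ψ = 0.1663
  ψ = 0.1663: g = -0.00173, g' = -0.2727 → ψ = 0.1600
Converged at ψ = 0.1600.

ψ = 0.1600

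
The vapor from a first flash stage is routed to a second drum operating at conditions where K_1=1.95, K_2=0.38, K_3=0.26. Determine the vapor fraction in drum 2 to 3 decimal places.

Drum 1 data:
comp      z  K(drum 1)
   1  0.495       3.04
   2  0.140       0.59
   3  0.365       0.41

V/F (drum 2) = 0.534

Drum 1:
Newton iteration, ψ₁⁰ = 0.6:
  ψ₁ = 0.600: g = 0.0446, g' = -0.762 → ψ₁ = 0.658
  ψ₁ = 0.658: g = 0.0002, g' = -0.759 → ψ₁ = 0.659
Converged at ψ₁ = 0.659.
Drum-1 compositions:
  1: x = 0.211, y = 0.642
  2: x = 0.192, y = 0.113
  3: x = 0.597, y = 0.245
Drum-2 feed = drum-1 vapor: z₂ = (0.6421, 0.1132, 0.2448).
Drum 2:
Let ψ₂ = V/F and solve Σ zᵢ(Kᵢ−1)/(1+ψ₂(Kᵢ−1)) = 0.
Feasibility: ΣzᵢKᵢ = 1.359, Σzᵢ/Kᵢ = 1.568 — both > 1, two phases present.
Newton–Raphson from ψ₂ = 0.5:
  ψ₂ = 0.500: g = 0.0244, g' = -0.695 → ψ₂ = 0.535
  ψ₂ = 0.535: g = -0.0004, g' = -0.719 → ψ₂ = 0.534
Converged at ψ₂ = 0.534.
  1: x = 0.426, y = 0.830
  2: x = 0.169, y = 0.064
  3: x = 0.405, y = 0.105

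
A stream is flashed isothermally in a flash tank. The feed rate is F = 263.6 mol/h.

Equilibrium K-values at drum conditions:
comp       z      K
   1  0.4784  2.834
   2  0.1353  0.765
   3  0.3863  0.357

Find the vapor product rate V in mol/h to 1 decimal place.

V = 150.3 mol/h

Material balance + equilibrium reduce to Σ zᵢ(Kᵢ−1)/(1+ψ(Kᵢ−1)) = 0.
g(0) = ΣzᵢKᵢ − 1 = 0.5972 and g(1) = 1 − Σzᵢ/Kᵢ = -0.4277, so a root lies in (0, 1).
Newton iteration, ψ⁰ = 0.48:
  ψ = 0.4800: g = 0.07150, g' = -0.7988 → ψ = 0.5695
  ψ = 0.5695: g = 0.00053, g' = -0.7925 → ψ = 0.5702
Converged at ψ = 0.5702.
Then V = ψ·F = 0.5702·263.6 = 150.3 mol/h and L = F − V = 113.3 mol/h.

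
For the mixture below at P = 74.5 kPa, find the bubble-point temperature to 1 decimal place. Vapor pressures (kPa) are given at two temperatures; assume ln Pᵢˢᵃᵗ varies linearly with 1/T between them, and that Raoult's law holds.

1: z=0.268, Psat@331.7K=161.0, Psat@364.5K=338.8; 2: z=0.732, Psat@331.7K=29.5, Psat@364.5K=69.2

T = 337.2 K

Bubble-point temperature: ΣzᵢPᵢˢᵃᵗ(T) = P. Interpolate ln Pᵢˢᵃᵗ = aᵢ + bᵢ/T.
  T = 331.7 K: ΣzᵢPᵢˢᵃᵗ = 64.74 kPa
  T = 364.5 K: ΣzᵢPᵢˢᵃᵗ = 141.45 kPa
  T = 348.1 K: ΣzᵢPᵢˢᵃᵗ = 97.44 kPa
  T = 339.9 K: ΣzᵢPᵢˢᵃᵗ = 79.81 kPa
  T = 335.8 K: ΣzᵢPᵢˢᵃᵗ = 71.97 kPa
  T = 337.9 K: ΣzᵢPᵢˢᵃᵗ = 75.91 kPa
  T = 336.9 K: ΣzᵢPᵢˢᵃᵗ = 74.02 kPa
Interpolating between 336.9 K and 337.9 K gives T ≈ 337.2 K.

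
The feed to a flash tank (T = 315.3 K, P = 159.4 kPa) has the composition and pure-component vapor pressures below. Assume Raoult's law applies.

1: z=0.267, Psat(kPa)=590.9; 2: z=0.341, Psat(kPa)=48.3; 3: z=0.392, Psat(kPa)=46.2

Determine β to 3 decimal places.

Raoult's law: Kᵢ = Pᵢˢᵃᵗ/P = Pᵢˢᵃᵗ/159.4.
  K_1 = 590.9/159.4 = 3.70703, K_2 = 48.3/159.4 = 0.30301, K_3 = 46.2/159.4 = 0.28984
Newton iteration, β⁰ = 0.49:
  β = 0.490: g = -0.4772, g' = -1.209 → β = 0.095
  β = 0.095: g = 0.0216, g' = -1.655 → β = 0.108
Converged at β = 0.108.

β = 0.108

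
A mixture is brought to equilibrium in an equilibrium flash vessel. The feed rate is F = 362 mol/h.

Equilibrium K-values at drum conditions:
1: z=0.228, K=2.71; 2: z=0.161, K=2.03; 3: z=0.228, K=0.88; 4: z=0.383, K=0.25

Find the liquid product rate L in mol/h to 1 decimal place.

L = 260.4 mol/h

Material balance + equilibrium reduce to Σ zᵢ(Kᵢ−1)/(1+V/F(Kᵢ−1)) = 0.
Check two-phase: ΣzᵢKᵢ = 1.241 > 1 and Σzᵢ/Kᵢ = 1.955 > 1, so g(0) = 0.241 > 0 and g(1) = -0.955 < 0.
Newton iteration, V/F⁰ = 0.49:
  V/F = 0.490: g = -0.1609, g' = -0.815 → V/F = 0.293
  V/F = 0.293: g = -0.0091, g' = -0.754 → V/F = 0.281
Converged at V/F = 0.281.
Then V = V/F·F = 0.2806·362 = 101.6 mol/h and L = F − V = 260.4 mol/h.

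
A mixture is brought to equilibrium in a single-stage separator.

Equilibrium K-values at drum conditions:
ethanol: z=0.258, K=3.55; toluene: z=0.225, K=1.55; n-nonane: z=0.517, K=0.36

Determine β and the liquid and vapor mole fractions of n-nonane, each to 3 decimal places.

β = 0.379, x_n-nonane = 0.683, y_n-nonane = 0.246

Rachford–Rice: g(β) = Σ zᵢ(Kᵢ−1)/(1+β(Kᵢ−1)) = 0.
Check two-phase: ΣzᵢKᵢ = 1.451 > 1 and Σzᵢ/Kᵢ = 1.654 > 1, so g(0) = 0.451 > 0 and g(1) = -0.654 < 0.
Iterate (Newton) starting at β = 0.65:
  β = 0.650: g = -0.2279, g' = -0.895 → β = 0.396
  β = 0.396: g = -0.0138, g' = -0.841 → β = 0.379
Converged at β = 0.379.
Compositions from xᵢ = zᵢ/(1+β(Kᵢ−1)), yᵢ = Kᵢxᵢ:
  ethanol: x = 0.131, y = 0.466
  toluene: x = 0.186, y = 0.289
  n-nonane: x = 0.683, y = 0.246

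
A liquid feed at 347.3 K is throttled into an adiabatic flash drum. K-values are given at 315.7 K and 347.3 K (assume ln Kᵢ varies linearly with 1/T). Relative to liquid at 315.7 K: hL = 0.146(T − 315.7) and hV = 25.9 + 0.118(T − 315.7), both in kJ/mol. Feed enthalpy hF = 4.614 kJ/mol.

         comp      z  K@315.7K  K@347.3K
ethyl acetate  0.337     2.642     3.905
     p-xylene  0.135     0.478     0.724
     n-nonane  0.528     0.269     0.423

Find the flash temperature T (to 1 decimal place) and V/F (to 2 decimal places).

T = 321.2 K, V/F = 0.15

Adiabatic flash: solve Rachford–Rice at each trial T, then check hF = ψ·hV(T) + (1−ψ)·hL(T).
  T = 315.7 K: K = (2.642, 0.478, 0.269), RR gives ψ = 0.085, H_out = 2.209 kJ/mol
  T = 347.3 K: K = (3.905, 0.724, 0.423), RR gives ψ = 0.416, H_out = 15.029 kJ/mol
  T = 331.5 K: K = (3.242, 0.594, 0.341), RR gives ψ = 0.256, H_out = 8.832 kJ/mol
  T = 323.6 K: K = (2.934, 0.534, 0.304), RR gives ψ = 0.175, H_out = 5.644 kJ/mol
  T = 319.6 K: K = (2.784, 0.505, 0.286), RR gives ψ = 0.131, H_out = 3.947 kJ/mol
  T = 321.6 K: K = (2.859, 0.520, 0.295), RR gives ψ = 0.153, H_out = 4.805 kJ/mol
Linear interpolation between T = 319.6 (H_out = 3.947) and T = 321.6 (H_out = 4.805) on hF = 4.614 gives T ≈ 321.2 K, at which ψ = 0.15.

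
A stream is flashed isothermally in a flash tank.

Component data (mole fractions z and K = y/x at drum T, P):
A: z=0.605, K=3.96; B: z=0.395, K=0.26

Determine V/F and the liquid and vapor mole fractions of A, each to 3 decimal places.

V/F = 0.684, x_A = 0.200, y_A = 0.792

Newton iteration, V/F⁰ = 0.5:
  V/F = 0.500: g = 0.2581, g' = -1.407 → V/F = 0.683
  V/F = 0.683: g = 0.0009, g' = -1.466 → V/F = 0.684
Converged at V/F = 0.684.
Compositions from xᵢ = zᵢ/(1+V/F(Kᵢ−1)), yᵢ = Kᵢxᵢ:
  A: x = 0.200, y = 0.792
  B: x = 0.800, y = 0.208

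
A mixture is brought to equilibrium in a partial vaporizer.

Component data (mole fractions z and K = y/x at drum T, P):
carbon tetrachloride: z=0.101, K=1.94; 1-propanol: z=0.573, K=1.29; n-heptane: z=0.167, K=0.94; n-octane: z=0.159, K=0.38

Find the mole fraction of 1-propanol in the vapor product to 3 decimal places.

y_1-propanol = 0.608

Rachford–Rice: g(ψ) = Σ zᵢ(Kᵢ−1)/(1+ψ(Kᵢ−1)) = 0.
Check two-phase: ΣzᵢKᵢ = 1.153 > 1 and Σzᵢ/Kᵢ = 1.092 > 1, so g(0) = 0.153 > 0 and g(1) = -0.092 < 0.
Iterate (Newton) starting at ψ = 0.32:
  ψ = 0.320: g = 0.0918, g' = -0.189 → ψ = 0.806
  ψ = 0.806: g = -0.0190, g' = -0.306 → ψ = 0.744
  ψ = 0.744: g = -0.0010, g' = -0.275 → ψ = 0.741
Converged at ψ = 0.741.
Compositions from xᵢ = zᵢ/(1+ψ(Kᵢ−1)), yᵢ = Kᵢxᵢ:
  carbon tetrachloride: x = 0.060, y = 0.116
  1-propanol: x = 0.472, y = 0.608
  n-heptane: x = 0.175, y = 0.164
  n-octane: x = 0.294, y = 0.112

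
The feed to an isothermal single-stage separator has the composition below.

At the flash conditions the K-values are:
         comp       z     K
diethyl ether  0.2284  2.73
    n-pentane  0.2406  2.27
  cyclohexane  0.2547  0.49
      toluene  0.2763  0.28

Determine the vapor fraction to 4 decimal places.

ψ = 0.3919

Material balance + equilibrium reduce to Σ zᵢ(Kᵢ−1)/(1+ψ(Kᵢ−1)) = 0.
Feasibility: ΣzᵢKᵢ = 1.3719, Σzᵢ/Kᵢ = 1.6962 — both > 1, two phases present.
Newton–Raphson from ψ = 0.5:
  ψ = 0.5000: g = -0.08644, g' = -0.8107 → ψ = 0.3934
  ψ = 0.3934: g = -0.00116, g' = -0.7971 → ψ = 0.3919
Converged at ψ = 0.3919.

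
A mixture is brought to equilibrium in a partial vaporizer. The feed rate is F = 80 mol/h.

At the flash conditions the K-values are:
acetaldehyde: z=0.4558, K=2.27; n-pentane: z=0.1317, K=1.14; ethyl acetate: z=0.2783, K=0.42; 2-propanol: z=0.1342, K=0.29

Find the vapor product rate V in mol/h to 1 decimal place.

V = 39.5 mol/h

Rachford–Rice: g(V/F) = Σ zᵢ(Kᵢ−1)/(1+V/F(Kᵢ−1)) = 0.
g(0) = ΣzᵢKᵢ − 1 = 0.3406 and g(1) = 1 − Σzᵢ/Kᵢ = -0.4417, so a root lies in (0, 1).
Newton–Raphson from V/F = 0.5:
  V/F = 0.5000: g = -0.00379, g' = -0.6256 → V/F = 0.4939
Converged at V/F = 0.4939.
Then V = V/F·F = 0.4939·80 = 39.5 mol/h and L = F − V = 40.5 mol/h.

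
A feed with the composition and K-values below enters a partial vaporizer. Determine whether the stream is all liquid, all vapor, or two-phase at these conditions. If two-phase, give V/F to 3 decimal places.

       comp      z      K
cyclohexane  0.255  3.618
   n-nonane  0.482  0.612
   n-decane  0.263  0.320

two-phase, V/F = 0.229

ΣzᵢKᵢ = 1.302; Σzᵢ/Kᵢ = 1.680.
Both exceed 1, so a two-phase solution exists.
Material balance + equilibrium reduce to Σ zᵢ(Kᵢ−1)/(1+ψ(Kᵢ−1)) = 0.
Newton iteration, ψ⁰ = 0.5:
  ψ = 0.500: g = -0.2139, g' = -0.719 → ψ = 0.202
  ψ = 0.202: g = 0.0260, g' = -0.996 → ψ = 0.229
Converged at ψ = 0.229.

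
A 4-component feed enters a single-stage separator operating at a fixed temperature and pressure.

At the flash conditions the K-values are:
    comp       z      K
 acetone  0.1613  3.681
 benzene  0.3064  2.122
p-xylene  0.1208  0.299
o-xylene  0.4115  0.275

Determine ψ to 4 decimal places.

Newton iteration, ψ⁰ = 0.44:
  ψ = 0.4400: g = -0.13198, g' = -1.0074 → ψ = 0.3090
  ψ = 0.3090: g = -0.00077, g' = -1.0154 → ψ = 0.3082
Converged at ψ = 0.3082.

ψ = 0.3082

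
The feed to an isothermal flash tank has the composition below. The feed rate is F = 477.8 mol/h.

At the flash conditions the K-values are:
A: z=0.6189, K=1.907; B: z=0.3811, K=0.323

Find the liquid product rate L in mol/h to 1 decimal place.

L = 241.8 mol/h

Iterate (Newton) starting at ψ = 0.56:
  ψ = 0.5600: g = -0.04328, g' = -0.6770 → ψ = 0.4961
  ψ = 0.4961: g = -0.00132, g' = -0.6382 → ψ = 0.4940
Converged at ψ = 0.4940.
Then V = ψ·F = 0.4940·477.8 = 236.0 mol/h and L = F − V = 241.8 mol/h.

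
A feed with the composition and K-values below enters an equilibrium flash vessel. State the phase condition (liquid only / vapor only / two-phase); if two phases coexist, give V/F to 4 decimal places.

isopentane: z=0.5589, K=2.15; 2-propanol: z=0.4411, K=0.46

ΣzᵢKᵢ = 1.4045; Σzᵢ/Kᵢ = 1.2189.
Both exceed 1, so a two-phase solution exists.
Rachford–Rice: g(ψ) = Σ zᵢ(Kᵢ−1)/(1+ψ(Kᵢ−1)) = 0.
Newton iteration, ψ⁰ = 0.5:
  ψ = 0.5000: g = 0.08179, g' = -0.5393 → ψ = 0.6517
  ψ = 0.6517: g = -0.00012, g' = -0.5477 → ψ = 0.6514
Converged at ψ = 0.6514.

two-phase, V/F = 0.6514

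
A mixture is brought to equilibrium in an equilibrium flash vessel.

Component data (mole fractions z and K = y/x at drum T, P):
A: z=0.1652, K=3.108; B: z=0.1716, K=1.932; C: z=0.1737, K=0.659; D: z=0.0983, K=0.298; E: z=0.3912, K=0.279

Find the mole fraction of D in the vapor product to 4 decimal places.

Iterate (Newton) starting at β = 0.6:
  β = 0.6000: g = -0.43446, g' = -1.0126 → β = 0.1710
  β = 0.1710: g = -0.06909, g' = -0.8575 → β = 0.0904
  β = 0.0904: g = 0.00350, g' = -0.9542 → β = 0.0941
Converged at β = 0.0941.
Compositions from xᵢ = zᵢ/(1+β(Kᵢ−1)), yᵢ = Kᵢxᵢ:
  A: x = 0.1379, y = 0.4285
  B: x = 0.1578, y = 0.3048
  C: x = 0.1795, y = 0.1183
  D: x = 0.1053, y = 0.0314
  E: x = 0.4197, y = 0.1171

y_D = 0.0314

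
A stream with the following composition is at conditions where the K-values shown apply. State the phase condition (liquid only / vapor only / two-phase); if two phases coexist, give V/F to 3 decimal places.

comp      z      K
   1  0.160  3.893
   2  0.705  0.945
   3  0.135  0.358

two-phase, V/F = 0.564

ΣzᵢKᵢ = 1.337; Σzᵢ/Kᵢ = 1.164.
Both exceed 1, so a two-phase solution exists.
Let ψ = V/F and solve Σ zᵢ(Kᵢ−1)/(1+ψ(Kᵢ−1)) = 0.
Newton iteration, ψ⁰ = 0.65:
  ψ = 0.650: g = -0.0283, g' = -0.328 → ψ = 0.564
Converged at ψ = 0.564.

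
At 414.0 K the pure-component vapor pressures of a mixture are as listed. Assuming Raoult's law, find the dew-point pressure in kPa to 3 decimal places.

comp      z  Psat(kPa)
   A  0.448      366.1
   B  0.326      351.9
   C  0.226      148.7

Pdew = 272.483 kPa

At the dew point ψ → 1, so Σzᵢ/Kᵢ = 1 with Kᵢ = Pᵢˢᵃᵗ/P ⇒ 1/P = Σzᵢ/Pᵢˢᵃᵗ.
1/P = 0.448/366.1 + 0.326/351.9 + 0.226/148.7 = 0.003670 ⇒ P = 272.483 kPa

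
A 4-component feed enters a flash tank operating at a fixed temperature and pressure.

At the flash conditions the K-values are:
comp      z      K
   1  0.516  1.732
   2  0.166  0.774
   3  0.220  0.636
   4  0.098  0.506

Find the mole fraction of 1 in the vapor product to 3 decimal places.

y_1 = 0.564

Let ψ = V/F and solve Σ zᵢ(Kᵢ−1)/(1+ψ(Kᵢ−1)) = 0.
g(0) = ΣzᵢKᵢ − 1 = 0.212 and g(1) = 1 − Σzᵢ/Kᵢ = -0.052, so a root lies in (0, 1).
Iterate (Newton) starting at ψ = 0.5:
  ψ = 0.500: g = 0.0720, g' = -0.245 → ψ = 0.794
  ψ = 0.794: g = 0.0008, g' = -0.246 → ψ = 0.798
Converged at ψ = 0.798.
Compositions from xᵢ = zᵢ/(1+ψ(Kᵢ−1)), yᵢ = Kᵢxᵢ:
  1: x = 0.326, y = 0.564
  2: x = 0.202, y = 0.157
  3: x = 0.310, y = 0.197
  4: x = 0.162, y = 0.082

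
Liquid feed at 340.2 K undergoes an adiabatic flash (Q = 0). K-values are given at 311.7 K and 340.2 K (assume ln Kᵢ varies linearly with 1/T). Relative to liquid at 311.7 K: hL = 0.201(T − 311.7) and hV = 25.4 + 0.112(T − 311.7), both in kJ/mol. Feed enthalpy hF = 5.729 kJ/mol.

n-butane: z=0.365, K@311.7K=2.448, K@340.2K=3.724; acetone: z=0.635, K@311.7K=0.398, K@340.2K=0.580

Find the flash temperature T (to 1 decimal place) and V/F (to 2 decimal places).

T = 314.1 K, V/F = 0.21

Adiabatic flash: solve Rachford–Rice at each trial T, then check hF = ψ·hV(T) + (1−ψ)·hL(T).
  T = 311.7 K: K = (2.448, 0.398), RR gives ψ = 0.168, H_out = 4.262 kJ/mol
  T = 340.2 K: K = (3.724, 0.580), RR gives ψ = 0.636, H_out = 20.268 kJ/mol
  T = 325.9 K: K = (3.045, 0.484), RR gives ψ = 0.397, H_out = 12.436 kJ/mol
  T = 318.8 K: K = (2.737, 0.440), RR gives ψ = 0.286, H_out = 8.512 kJ/mol
  T = 315.2 K: K = (2.588, 0.418), RR gives ψ = 0.228, H_out = 6.415 kJ/mol
  T = 313.4 K: K = (2.515, 0.408), RR gives ψ = 0.197, H_out = 5.324 kJ/mol
Linear interpolation between T = 313.4 (H_out = 5.324) and T = 315.2 (H_out = 6.415) on hF = 5.729 gives T ≈ 314.1 K, at which ψ = 0.21.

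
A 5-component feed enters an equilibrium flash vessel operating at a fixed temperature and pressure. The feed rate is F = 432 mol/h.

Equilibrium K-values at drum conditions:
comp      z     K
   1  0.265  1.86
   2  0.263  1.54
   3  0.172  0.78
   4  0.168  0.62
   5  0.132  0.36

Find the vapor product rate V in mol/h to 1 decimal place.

Iterate (Newton) starting at β = 0.51:
  β = 0.510: g = 0.0225, g' = -0.309 → β = 0.583
  β = 0.583: g = -0.0004, g' = -0.320 → β = 0.582
Converged at β = 0.582.
Then V = β·F = 0.5818·432 = 251.4 mol/h and L = F − V = 180.6 mol/h.

V = 251.4 mol/h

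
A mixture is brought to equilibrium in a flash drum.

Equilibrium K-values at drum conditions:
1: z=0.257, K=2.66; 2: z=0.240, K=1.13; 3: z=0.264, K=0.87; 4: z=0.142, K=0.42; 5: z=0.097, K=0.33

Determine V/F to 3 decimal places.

V/F = 0.529

Iterate (Newton) starting at V/F = 0.5:
  V/F = 0.500: g = 0.0120, g' = -0.413 → V/F = 0.529
Converged at V/F = 0.529.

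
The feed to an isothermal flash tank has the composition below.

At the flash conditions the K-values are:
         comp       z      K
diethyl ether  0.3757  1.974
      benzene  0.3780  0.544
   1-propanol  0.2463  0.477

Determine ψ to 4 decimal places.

ψ = 0.1375

Rachford–Rice: g(ψ) = Σ zᵢ(Kᵢ−1)/(1+ψ(Kᵢ−1)) = 0.
Check two-phase: ΣzᵢKᵢ = 1.0647 > 1 and Σzᵢ/Kᵢ = 1.4015 > 1, so g(0) = 0.0647 > 0 and g(1) = -0.4015 < 0.
Newton iteration, ψ⁰ = 0.5:
  ψ = 0.5000: g = -0.15162, g' = -0.4166 → ψ = 0.1361
  ψ = 0.1361: g = 0.00066, g' = -0.4453 → ψ = 0.1375
Converged at ψ = 0.1375.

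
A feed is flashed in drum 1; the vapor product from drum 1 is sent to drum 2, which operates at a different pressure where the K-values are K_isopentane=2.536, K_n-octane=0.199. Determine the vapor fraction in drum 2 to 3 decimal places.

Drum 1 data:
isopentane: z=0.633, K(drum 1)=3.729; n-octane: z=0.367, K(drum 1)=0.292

V/F (drum 2) = 0.808

Drum 1:
Iterate (Newton) starting at ψ₁ = 0.5:
  ψ₁ = 0.500: g = 0.3284, g' = -1.284 → ψ₁ = 0.756
  ψ₁ = 0.756: g = 0.0052, g' = -1.354 → ψ₁ = 0.760
Converged at ψ₁ = 0.760.
Drum-1 compositions:
  isopentane: x = 0.206, y = 0.768
  n-octane: x = 0.794, y = 0.232
Drum-2 feed = drum-1 vapor: z₂ = (0.7682, 0.2318).
Drum 2:
Rachford–Rice: g(ψ₂) = Σ zᵢ(Kᵢ−1)/(1+ψ₂(Kᵢ−1)) = 0.
Feasibility: ΣzᵢKᵢ = 1.994, Σzᵢ/Kᵢ = 1.468 — both > 1, two phases present.
Newton iteration, ψ₂⁰ = 0.48:
  ψ₂ = 0.480: g = 0.3774, g' = -0.993 → ψ₂ = 0.860
  ψ₂ = 0.860: g = -0.0886, g' = -1.873 → ψ₂ = 0.813
  ψ₂ = 0.813: g = -0.0074, g' = -1.580 → ψ₂ = 0.808
Converged at ψ₂ = 0.808.
  isopentane: x = 0.343, y = 0.869
  n-octane: x = 0.657, y = 0.131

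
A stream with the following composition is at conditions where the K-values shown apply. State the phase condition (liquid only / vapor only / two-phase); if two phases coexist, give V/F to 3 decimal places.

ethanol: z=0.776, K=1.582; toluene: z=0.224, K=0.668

ΣzᵢKᵢ = 1.377; Σzᵢ/Kᵢ = 0.826.
Since Σzᵢ/Kᵢ < 1 the mixture is above its dew point — single vapor phase.

vapor only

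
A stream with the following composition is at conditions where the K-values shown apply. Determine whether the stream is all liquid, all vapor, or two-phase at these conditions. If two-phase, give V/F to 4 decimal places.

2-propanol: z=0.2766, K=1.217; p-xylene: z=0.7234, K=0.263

ΣzᵢKᵢ = 0.5269; Σzᵢ/Kᵢ = 2.9779.
Since ΣzᵢKᵢ < 1 the mixture is below its bubble point — single liquid phase.

all liquid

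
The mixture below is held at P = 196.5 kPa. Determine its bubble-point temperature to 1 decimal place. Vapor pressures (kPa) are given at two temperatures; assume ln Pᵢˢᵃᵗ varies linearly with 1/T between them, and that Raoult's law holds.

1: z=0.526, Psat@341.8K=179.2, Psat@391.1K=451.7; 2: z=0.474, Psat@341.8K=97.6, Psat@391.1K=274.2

T = 357.5 K

Bubble-point temperature: ΣzᵢPᵢˢᵃᵗ(T) = P. Interpolate ln Pᵢˢᵃᵗ = aᵢ + bᵢ/T.
  T = 341.8 K: ΣzᵢPᵢˢᵃᵗ = 140.52 kPa
  T = 391.1 K: ΣzᵢPᵢˢᵃᵗ = 367.56 kPa
  T = 366.5 K: ΣzᵢPᵢˢᵃᵗ = 234.89 kPa
  T = 354.1 K: ΣzᵢPᵢˢᵃᵗ = 183.11 kPa
  T = 360.3 K: ΣzᵢPᵢˢᵃᵗ = 207.83 kPa
  T = 357.2 K: ΣzᵢPᵢˢᵃᵗ = 195.18 kPa
  T = 358.8 K: ΣzᵢPᵢˢᵃᵗ = 201.64 kPa
Interpolating between 357.2 K and 358.8 K gives T ≈ 357.5 K.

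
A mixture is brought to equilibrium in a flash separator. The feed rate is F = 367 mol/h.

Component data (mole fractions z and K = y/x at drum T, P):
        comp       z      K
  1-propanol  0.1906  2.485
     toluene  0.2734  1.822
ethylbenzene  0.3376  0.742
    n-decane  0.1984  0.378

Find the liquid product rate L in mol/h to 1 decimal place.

Newton iteration, ψ⁰ = 0.5:
  ψ = 0.5000: g = 0.04260, g' = -0.4225 → ψ = 0.6008
  ψ = 0.6008: g = -0.00010, g' = -0.4273 → ψ = 0.6006
Converged at ψ = 0.6006.
Then V = ψ·F = 0.6006·367 = 220.4 mol/h and L = F − V = 146.6 mol/h.

L = 146.6 mol/h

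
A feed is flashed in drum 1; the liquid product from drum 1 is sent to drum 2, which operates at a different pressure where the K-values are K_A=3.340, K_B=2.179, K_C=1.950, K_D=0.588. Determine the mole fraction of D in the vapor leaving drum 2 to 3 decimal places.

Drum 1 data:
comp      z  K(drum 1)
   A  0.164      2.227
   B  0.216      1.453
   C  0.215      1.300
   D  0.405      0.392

Drum 1:
Newton iteration, ψ₁⁰ = 0.67:
  ψ₁ = 0.670: g = -0.1763, g' = -0.540 → ψ₁ = 0.344
  ψ₁ = 0.344: g = -0.0266, g' = -0.410 → ψ₁ = 0.279
  ψ₁ = 0.279: g = -0.0002, g' = -0.406 → ψ₁ = 0.278
Converged at ψ₁ = 0.278.
Drum-1 compositions:
  A: x = 0.122, y = 0.272
  B: x = 0.192, y = 0.279
  C: x = 0.198, y = 0.258
  D: x = 0.488, y = 0.191
Drum-2 feed = drum-1 liquid: z₂ = (0.1222, 0.1918, 0.1984, 0.4875).
Drum 2:
Material balance + equilibrium reduce to Σ zᵢ(Kᵢ−1)/(1+ψ₂(Kᵢ−1)) = 0.
Feasibility: ΣzᵢKᵢ = 1.500, Σzᵢ/Kᵢ = 1.055 — both > 1, two phases present.
Iterate (Newton) starting at ψ₂ = 0.65:
  ψ₂ = 0.650: g = 0.0837, g' = -0.414 → ψ₂ = 0.852
  ψ₂ = 0.852: g = 0.0029, g' = -0.392 → ψ₂ = 0.860
Converged at ψ₂ = 0.860.
  A: x = 0.041, y = 0.136
  B: x = 0.095, y = 0.208
  C: x = 0.109, y = 0.213
  D: x = 0.755, y = 0.444

y_D (drum 2) = 0.444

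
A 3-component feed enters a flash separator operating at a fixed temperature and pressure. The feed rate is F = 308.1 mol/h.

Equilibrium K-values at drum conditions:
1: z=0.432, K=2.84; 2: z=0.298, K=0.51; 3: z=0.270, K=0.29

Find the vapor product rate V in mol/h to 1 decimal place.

V = 126.3 mol/h

Rachford–Rice: g(ψ) = Σ zᵢ(Kᵢ−1)/(1+ψ(Kᵢ−1)) = 0.
Check two-phase: ΣzᵢKᵢ = 1.457 > 1 and Σzᵢ/Kᵢ = 1.667 > 1, so g(0) = 0.457 > 0 and g(1) = -0.667 < 0.
Newton iteration, ψ⁰ = 0.5:
  ψ = 0.500: g = -0.0766, g' = -0.849 → ψ = 0.410
Converged at ψ = 0.410.
Then V = ψ·F = 0.4099·308.1 = 126.3 mol/h and L = F − V = 181.8 mol/h.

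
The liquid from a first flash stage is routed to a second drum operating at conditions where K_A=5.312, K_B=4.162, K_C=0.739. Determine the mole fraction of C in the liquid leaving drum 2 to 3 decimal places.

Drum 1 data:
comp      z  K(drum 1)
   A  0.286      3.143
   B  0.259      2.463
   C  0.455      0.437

Drum 1:
Iterate (Newton) starting at ψ₁ = 0.5:
  ψ₁ = 0.500: g = 0.1582, g' = -0.770 → ψ₁ = 0.705
  ψ₁ = 0.705: g = 0.0056, g' = -0.739 → ψ₁ = 0.713
Converged at ψ₁ = 0.713.
Drum-1 compositions:
  A: x = 0.113, y = 0.356
  B: x = 0.127, y = 0.312
  C: x = 0.760, y = 0.332
Drum-2 feed = drum-1 liquid: z₂ = (0.1131, 0.1268, 0.7601).
Drum 2:
Let ψ₂ = V/F and solve Σ zᵢ(Kᵢ−1)/(1+ψ₂(Kᵢ−1)) = 0.
Feasibility: ΣzᵢKᵢ = 1.690, Σzᵢ/Kᵢ = 1.080 — both > 1, two phases present.
Newton iteration, ψ₂⁰ = 0.5:
  ψ₂ = 0.500: g = 0.0817, g' = -0.470 → ψ₂ = 0.674
  ψ₂ = 0.674: g = 0.0122, g' = -0.343 → ψ₂ = 0.709
  ψ₂ = 0.709: g = 0.0003, g' = -0.326 → ψ₂ = 0.710
Converged at ψ₂ = 0.710.
  A: x = 0.028, y = 0.148
  B: x = 0.039, y = 0.163
  C: x = 0.933, y = 0.690

x_C (drum 2) = 0.933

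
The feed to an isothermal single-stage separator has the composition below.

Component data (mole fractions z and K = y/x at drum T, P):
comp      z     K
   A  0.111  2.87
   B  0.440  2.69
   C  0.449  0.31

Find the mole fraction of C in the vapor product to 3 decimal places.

y_C = 0.221

Let ψ = V/F and solve Σ zᵢ(Kᵢ−1)/(1+ψ(Kᵢ−1)) = 0.
g(0) = ΣzᵢKᵢ − 1 = 0.641 and g(1) = 1 − Σzᵢ/Kᵢ = -0.651, so a root lies in (0, 1).
Iterate (Newton) starting at ψ = 0.5:
  ψ = 0.500: g = 0.0373, g' = -0.971 → ψ = 0.538
Converged at ψ = 0.538.
Compositions from xᵢ = zᵢ/(1+ψ(Kᵢ−1)), yᵢ = Kᵢxᵢ:
  A: x = 0.055, y = 0.159
  B: x = 0.230, y = 0.620
  C: x = 0.714, y = 0.221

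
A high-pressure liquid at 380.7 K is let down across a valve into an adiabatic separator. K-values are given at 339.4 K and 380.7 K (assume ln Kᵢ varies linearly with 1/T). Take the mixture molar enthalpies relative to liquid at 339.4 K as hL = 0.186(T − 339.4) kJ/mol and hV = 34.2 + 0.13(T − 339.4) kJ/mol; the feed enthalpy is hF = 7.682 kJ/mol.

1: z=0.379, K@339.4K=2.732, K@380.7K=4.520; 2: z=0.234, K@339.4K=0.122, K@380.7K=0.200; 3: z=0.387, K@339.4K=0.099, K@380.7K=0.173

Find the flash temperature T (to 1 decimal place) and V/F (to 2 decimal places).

T = 352.3 K, V/F = 0.16

Adiabatic flash: solve Rachford–Rice at each trial T, then check hF = ψ·hV(T) + (1−ψ)·hL(T).
  T = 339.4 K: K = (2.732, 0.122, 0.099), RR gives ψ = 0.066, H_out = 2.263 kJ/mol
  T = 380.7 K: K = (4.520, 0.200, 0.173), RR gives ψ = 0.288, H_out = 16.850 kJ/mol
  T = 360.0 K: K = (3.563, 0.158, 0.133), RR gives ψ = 0.200, H_out = 10.430 kJ/mol
  T = 349.7 K: K = (3.132, 0.140, 0.115), RR gives ψ = 0.142, H_out = 6.676 kJ/mol
  T = 354.9 K: K = (3.346, 0.149, 0.124), RR gives ψ = 0.173, H_out = 8.635 kJ/mol
  T = 352.3 K: K = (3.238, 0.144, 0.120), RR gives ψ = 0.158, H_out = 7.674 kJ/mol
  T = 353.6 K: K = (3.292, 0.146, 0.122), RR gives ψ = 0.165, H_out = 8.159 kJ/mol
Linear interpolation between T = 352.3 (H_out = 7.674) and T = 353.6 (H_out = 8.159) on hF = 7.682 gives T ≈ 352.3 K, at which ψ = 0.16.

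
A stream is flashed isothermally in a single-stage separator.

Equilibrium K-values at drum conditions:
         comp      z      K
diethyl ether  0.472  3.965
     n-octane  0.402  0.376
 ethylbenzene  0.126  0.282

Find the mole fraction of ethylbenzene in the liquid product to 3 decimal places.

Material balance + equilibrium reduce to Σ zᵢ(Kᵢ−1)/(1+ψ(Kᵢ−1)) = 0.
g(0) = ΣzᵢKᵢ − 1 = 1.058 and g(1) = 1 − Σzᵢ/Kᵢ = -0.635, so a root lies in (0, 1).
Newton iteration, ψ⁰ = 0.44:
  ψ = 0.440: g = 0.1292, g' = -1.218 → ψ = 0.546
  ψ = 0.546: g = 0.0049, g' = -1.141 → ψ = 0.550
Converged at ψ = 0.550.
Compositions from xᵢ = zᵢ/(1+ψ(Kᵢ−1)), yᵢ = Kᵢxᵢ:
  diethyl ether: x = 0.179, y = 0.711
  n-octane: x = 0.612, y = 0.230
  ethylbenzene: x = 0.208, y = 0.059

x_ethylbenzene = 0.208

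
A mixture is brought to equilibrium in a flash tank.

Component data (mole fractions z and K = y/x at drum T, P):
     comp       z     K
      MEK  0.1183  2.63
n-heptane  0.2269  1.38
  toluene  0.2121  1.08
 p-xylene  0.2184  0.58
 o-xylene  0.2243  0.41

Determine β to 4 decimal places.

β = 0.1779

Newton iteration, β⁰ = 0.5:
  β = 0.5000: g = -0.10881, g' = -0.3386 → β = 0.1787
  β = 0.1787: g = -0.00030, g' = -0.3612 → β = 0.1779
Converged at β = 0.1779.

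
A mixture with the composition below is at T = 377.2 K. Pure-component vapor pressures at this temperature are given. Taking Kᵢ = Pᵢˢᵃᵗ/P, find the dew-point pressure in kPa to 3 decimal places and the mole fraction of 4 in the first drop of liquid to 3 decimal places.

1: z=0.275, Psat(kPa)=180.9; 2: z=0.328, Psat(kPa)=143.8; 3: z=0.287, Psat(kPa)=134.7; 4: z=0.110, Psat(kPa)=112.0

At the dew point ψ → 1, so Σzᵢ/Kᵢ = 1 with Kᵢ = Pᵢˢᵃᵗ/P ⇒ 1/P = Σzᵢ/Pᵢˢᵃᵗ.
1/P = 0.275/180.9 + 0.328/143.8 + 0.287/134.7 + 0.110/112.0 = 0.006914 ⇒ P = 144.636 kPa
xᵢ = zᵢP/Pᵢˢᵃᵗ ⇒ x_4 = 0.110·144.636/112.0 = 0.142

Pdew = 144.636 kPa, x_4 = 0.142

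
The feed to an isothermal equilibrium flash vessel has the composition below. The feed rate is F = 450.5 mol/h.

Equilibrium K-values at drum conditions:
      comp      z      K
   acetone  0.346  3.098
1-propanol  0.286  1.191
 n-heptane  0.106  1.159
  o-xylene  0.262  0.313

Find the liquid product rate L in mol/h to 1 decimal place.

Iterate (Newton) starting at β = 0.58:
  β = 0.580: g = 0.0928, g' = -0.662 → β = 0.720
  β = 0.720: g = -0.0040, g' = -0.736 → β = 0.715
Converged at β = 0.715.
Then V = β·F = 0.7147·450.5 = 322.0 mol/h and L = F − V = 128.5 mol/h.

L = 128.5 mol/h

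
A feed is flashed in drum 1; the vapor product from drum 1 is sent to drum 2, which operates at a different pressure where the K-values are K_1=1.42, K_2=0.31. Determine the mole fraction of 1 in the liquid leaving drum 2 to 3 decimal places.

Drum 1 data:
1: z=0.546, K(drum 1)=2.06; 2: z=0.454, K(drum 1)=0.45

x_1 (drum 2) = 0.622

Drum 1:
Newton iteration, ψ₁⁰ = 0.35:
  ψ₁ = 0.350: g = 0.1129, g' = -0.537 → ψ₁ = 0.560
  ψ₁ = 0.560: g = 0.0022, g' = -0.528 → ψ₁ = 0.564
Converged at ψ₁ = 0.564.
Drum-1 compositions:
  1: x = 0.342, y = 0.704
  2: x = 0.658, y = 0.296
Drum-2 feed = drum-1 vapor: z₂ = (0.7037, 0.2963).
Drum 2:
Rachford–Rice: g(ψ₂) = Σ zᵢ(Kᵢ−1)/(1+ψ₂(Kᵢ−1)) = 0.
Feasibility: ΣzᵢKᵢ = 1.091, Σzᵢ/Kᵢ = 1.451 — both > 1, two phases present.
Newton iteration, ψ₂⁰ = 0.5:
  ψ₂ = 0.500: g = -0.0678, g' = -0.414 → ψ₂ = 0.336
  ψ₂ = 0.336: g = -0.0071, g' = -0.334 → ψ₂ = 0.315
  ψ₂ = 0.315: g = -0.0001, g' = -0.327 → ψ₂ = 0.314
Converged at ψ₂ = 0.314.
  1: x = 0.622, y = 0.883
  2: x = 0.378, y = 0.117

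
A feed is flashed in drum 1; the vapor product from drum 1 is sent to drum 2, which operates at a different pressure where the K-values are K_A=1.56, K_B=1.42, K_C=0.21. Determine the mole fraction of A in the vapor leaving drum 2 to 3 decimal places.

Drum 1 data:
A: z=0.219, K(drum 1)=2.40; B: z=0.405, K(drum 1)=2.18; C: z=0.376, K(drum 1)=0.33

y_A (drum 2) = 0.335

Drum 1:
Rachford–Rice: g(ψ₁) = Σ zᵢ(Kᵢ−1)/(1+ψ₁(Kᵢ−1)) = 0.
Check two-phase: ΣzᵢKᵢ = 1.533 > 1 and Σzᵢ/Kᵢ = 1.416 > 1, so g(0) = 0.533 > 0 and g(1) = -0.416 < 0.
Newton iteration, ψ₁⁰ = 0.56:
  ψ₁ = 0.560: g = 0.0564, g' = -0.772 → ψ₁ = 0.633
  ψ₁ = 0.633: g = -0.0014, g' = -0.814 → ψ₁ = 0.631
Converged at ψ₁ = 0.631.
Drum-1 compositions:
  A: x = 0.116, y = 0.279
  B: x = 0.232, y = 0.506
  C: x = 0.652, y = 0.215
Drum-2 feed = drum-1 vapor: z₂ = (0.2790, 0.5060, 0.2150).
Drum 2:
Rachford–Rice: g(ψ₂) = Σ zᵢ(Kᵢ−1)/(1+ψ₂(Kᵢ−1)) = 0.
Feasibility: ΣzᵢKᵢ = 1.199, Σzᵢ/Kᵢ = 1.559 — both > 1, two phases present.
Iterate (Newton) starting at ψ₂ = 0.5:
  ψ₂ = 0.500: g = 0.0169, g' = -0.481 → ψ₂ = 0.535
  ψ₂ = 0.535: g = -0.0006, g' = -0.514 → ψ₂ = 0.534
Converged at ψ₂ = 0.534.
  A: x = 0.215, y = 0.335
  B: x = 0.413, y = 0.587
  C: x = 0.372, y = 0.078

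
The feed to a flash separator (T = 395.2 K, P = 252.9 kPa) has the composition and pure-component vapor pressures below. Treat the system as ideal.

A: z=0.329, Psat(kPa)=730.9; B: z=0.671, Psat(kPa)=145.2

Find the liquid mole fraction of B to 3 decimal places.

Raoult's law: Kᵢ = Pᵢˢᵃᵗ/P = Pᵢˢᵃᵗ/252.9.
  K_A = 730.9/252.9 = 2.89008, K_B = 145.2/252.9 = 0.57414
Let β = V/F and solve Σ zᵢ(Kᵢ−1)/(1+β(Kᵢ−1)) = 0.
g(0) = ΣzᵢKᵢ − 1 = 0.336 and g(1) = 1 − Σzᵢ/Kᵢ = -0.283, so a root lies in (0, 1).
Binary case is linear: z₁(K₁−1)(1+β(K₂−1)) + z₂(K₂−1)(1+β(K₁−1)) = 0
⇒ β = [z₁(K₁−1)+z₂(K₂−1)] / [−(K₁−1)(K₂−1)] = 0.3361/0.8049 = 0.418
Compositions from xᵢ = zᵢ/(1+β(Kᵢ−1)), yᵢ = Kᵢxᵢ:
  A: x = 0.184, y = 0.531
  B: x = 0.816, y = 0.469

x_B = 0.816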